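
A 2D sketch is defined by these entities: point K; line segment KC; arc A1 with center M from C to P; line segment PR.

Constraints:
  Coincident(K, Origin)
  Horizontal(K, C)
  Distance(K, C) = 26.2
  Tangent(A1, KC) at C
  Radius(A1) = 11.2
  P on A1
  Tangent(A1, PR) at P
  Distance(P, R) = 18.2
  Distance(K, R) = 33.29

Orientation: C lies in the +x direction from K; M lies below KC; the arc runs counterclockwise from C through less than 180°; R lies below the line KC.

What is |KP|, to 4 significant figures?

18.83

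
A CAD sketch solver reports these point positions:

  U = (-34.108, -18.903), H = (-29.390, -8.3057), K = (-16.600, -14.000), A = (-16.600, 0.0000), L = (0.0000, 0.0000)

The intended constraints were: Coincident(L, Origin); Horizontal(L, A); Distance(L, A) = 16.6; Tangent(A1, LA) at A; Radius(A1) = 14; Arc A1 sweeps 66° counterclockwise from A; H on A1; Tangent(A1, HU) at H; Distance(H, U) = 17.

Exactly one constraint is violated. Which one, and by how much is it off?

Distance(H, U) = 17 — off by 5.40.

L = (0.00, 0.00) ✓; L.y = 0.00, A.y = 0.00 ✓; |LA| = 16.60 ✓; ∠(KA, AL) = 90.00° ✓; |KA| = 14.00 ✓; bearing(K→H) − bearing(K→A) = 66.00° ✓; |KH| = 14.00 ✓; ∠(KH, HU) = 90.00° ✓; |HU| = 11.60 ✗.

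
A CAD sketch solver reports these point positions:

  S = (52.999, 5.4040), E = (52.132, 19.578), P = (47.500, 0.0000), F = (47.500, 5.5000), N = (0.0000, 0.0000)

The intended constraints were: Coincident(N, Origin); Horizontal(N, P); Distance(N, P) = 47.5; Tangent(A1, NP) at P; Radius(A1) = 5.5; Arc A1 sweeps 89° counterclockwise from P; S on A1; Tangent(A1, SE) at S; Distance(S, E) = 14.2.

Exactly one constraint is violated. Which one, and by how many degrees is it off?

Tangent(A1, SE) at S — off by 4.50°.

N = (0.00, 0.00) ✓; N.y = 0.00, P.y = 0.00 ✓; |NP| = 47.50 ✓; ∠(FP, PN) = 90.00° ✓; |FP| = 5.500 ✓; bearing(F→S) − bearing(F→P) = 89.00° ✓; |FS| = 5.500 ✓; ∠(FS, SE) = 85.50° ✗; |SE| = 14.20 ✓.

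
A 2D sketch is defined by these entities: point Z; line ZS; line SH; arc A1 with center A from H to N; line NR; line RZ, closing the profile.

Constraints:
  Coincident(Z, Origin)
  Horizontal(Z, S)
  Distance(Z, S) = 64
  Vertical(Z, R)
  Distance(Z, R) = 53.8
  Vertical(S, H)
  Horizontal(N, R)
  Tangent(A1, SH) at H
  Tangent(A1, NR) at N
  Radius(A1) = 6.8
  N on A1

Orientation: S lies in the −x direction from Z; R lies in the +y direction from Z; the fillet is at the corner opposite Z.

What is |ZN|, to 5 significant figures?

78.526

Z is at the origin; Z and S share the same y with |ZS| = 64.0 and S on the −x side, so S = (-64.000, 0.0000). Z and R share the same x with |ZR| = 53.8 and R on the +y side, so R = (0.0000, 53.800). The virtual corner opposite Z is at (-64.000, 53.800). A1 meets SH tangentially, so AH is at right angles to SH and A1 meets NR tangentially, so AN is at right angles to NR, with radius 6.8, so the center A sits 6.8 in from both sides at A = (-57.200, 47.000). That places the tangent points at H = (-64.000, 47.000) on SH and N = (-57.200, 53.800) on NR. Then |ZN| = |N − Z| = 78.526.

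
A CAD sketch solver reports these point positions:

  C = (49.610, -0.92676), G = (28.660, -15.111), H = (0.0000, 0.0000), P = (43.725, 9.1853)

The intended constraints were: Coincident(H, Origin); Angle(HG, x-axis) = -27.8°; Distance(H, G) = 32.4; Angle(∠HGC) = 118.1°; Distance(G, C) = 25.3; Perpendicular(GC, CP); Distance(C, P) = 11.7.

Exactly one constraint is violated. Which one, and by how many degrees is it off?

Perpendicular(GC, CP) — off by 3.90°.

H = (0.00, 0.00) ✓; HG at -27.80° ✓; |HG| = 32.40 ✓; ∠HGC = 118.1° ✓; |GC| = 25.30 ✓; ∠(GC, CP) = 86.10° ✗; |CP| = 11.70 ✓.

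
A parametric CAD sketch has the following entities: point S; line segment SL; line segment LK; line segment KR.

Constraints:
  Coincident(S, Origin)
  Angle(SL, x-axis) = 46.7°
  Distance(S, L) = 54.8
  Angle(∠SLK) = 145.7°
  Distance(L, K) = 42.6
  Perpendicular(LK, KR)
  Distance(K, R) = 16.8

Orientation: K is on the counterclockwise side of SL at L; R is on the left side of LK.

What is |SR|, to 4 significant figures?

88.99

S is at the origin; SL runs at 46.7° with length 54.8, so L = 54.8·(cos 46.7°, sin 46.7°) = (37.58, 39.88). ∠SLK = 145.7°, so LK runs at 46.7° + (180° − 145.7°) = 81.00° from the x-axis; with |LK| = 42.6, K = L + 42.6·(cos 81.00°, sin 81.00°) = (44.25, 81.96). The perpendicularity gives KR at right angles to LK; with |KR| = 16.8 on the left of LK, R = K + 16.8·(-0.9877, 0.1564) = (27.65, 84.59). Then |SR| = |R − S| = 88.99.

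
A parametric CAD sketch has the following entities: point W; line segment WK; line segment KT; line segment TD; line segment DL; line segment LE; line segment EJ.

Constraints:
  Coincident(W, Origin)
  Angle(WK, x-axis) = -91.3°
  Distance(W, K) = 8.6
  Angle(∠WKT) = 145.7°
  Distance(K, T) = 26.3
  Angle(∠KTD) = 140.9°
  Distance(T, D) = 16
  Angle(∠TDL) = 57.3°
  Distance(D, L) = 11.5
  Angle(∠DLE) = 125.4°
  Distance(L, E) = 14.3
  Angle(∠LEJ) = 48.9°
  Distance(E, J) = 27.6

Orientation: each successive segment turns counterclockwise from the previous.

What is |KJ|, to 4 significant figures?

43.23

∠DLE = 125.4° gives LE at 159.4° from the x-axis; with |LE| = 14.3, E = (13.03, -19.42). ∠LEJ = 48.9° gives EJ at -69.50° from the x-axis; with |EJ| = 27.6, J = (22.70, -45.27). Then |KJ| = |J − K| = 43.23.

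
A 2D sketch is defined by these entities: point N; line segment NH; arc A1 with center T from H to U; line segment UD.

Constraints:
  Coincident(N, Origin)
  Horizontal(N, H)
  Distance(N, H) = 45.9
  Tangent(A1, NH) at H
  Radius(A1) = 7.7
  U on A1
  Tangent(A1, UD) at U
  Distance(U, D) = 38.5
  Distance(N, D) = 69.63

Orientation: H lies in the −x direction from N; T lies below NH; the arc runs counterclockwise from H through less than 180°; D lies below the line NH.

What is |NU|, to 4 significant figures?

54.19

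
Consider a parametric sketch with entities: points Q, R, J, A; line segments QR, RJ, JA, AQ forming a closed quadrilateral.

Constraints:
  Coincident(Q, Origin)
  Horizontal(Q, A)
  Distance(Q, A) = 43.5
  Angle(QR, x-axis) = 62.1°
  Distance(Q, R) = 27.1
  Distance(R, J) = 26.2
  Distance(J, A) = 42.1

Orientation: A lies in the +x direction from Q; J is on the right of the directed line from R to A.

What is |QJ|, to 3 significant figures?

1.43

Q is at the origin; Q and A share the same y with |QA| = 43.5 and A in +x, so A = (43.5, 0). QR runs at 62.1° with |QR| = 27.1, so R = (12.7, 24.0). J is determined by |RJ| = 26.2 and |JA| = 42.1 together: it lies at the intersection of circle(R, 26.2) and circle(A, 42.1). With |RA| = 39.0, the foot of the radical line on RA is 5.60 from R and the perpendicular offset is √(26.2² − 5.60²) = 25.6. Taking the right-of-RA solution: J = (1.40, 0.303).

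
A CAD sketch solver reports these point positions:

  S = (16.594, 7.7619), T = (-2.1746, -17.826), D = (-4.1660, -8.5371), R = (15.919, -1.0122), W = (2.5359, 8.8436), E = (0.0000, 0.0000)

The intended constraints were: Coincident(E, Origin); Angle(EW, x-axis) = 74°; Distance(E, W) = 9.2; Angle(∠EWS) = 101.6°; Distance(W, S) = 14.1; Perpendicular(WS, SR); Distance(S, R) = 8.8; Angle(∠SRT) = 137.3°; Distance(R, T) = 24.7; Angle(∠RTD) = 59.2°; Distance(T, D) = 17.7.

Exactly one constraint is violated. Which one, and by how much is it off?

Distance(T, D) = 17.7 — off by 8.20.

E = (0.00, 0.00) ✓; EW at 74.00° ✓; |EW| = 9.200 ✓; ∠EWS = 101.6° ✓; |WS| = 14.10 ✓; ∠(WS, SR) = 90.00° ✓; |SR| = 8.800 ✓; ∠SRT = 137.3° ✓; |RT| = 24.70 ✓; ∠RTD = 59.20° ✓; |TD| = 9.500 ✗.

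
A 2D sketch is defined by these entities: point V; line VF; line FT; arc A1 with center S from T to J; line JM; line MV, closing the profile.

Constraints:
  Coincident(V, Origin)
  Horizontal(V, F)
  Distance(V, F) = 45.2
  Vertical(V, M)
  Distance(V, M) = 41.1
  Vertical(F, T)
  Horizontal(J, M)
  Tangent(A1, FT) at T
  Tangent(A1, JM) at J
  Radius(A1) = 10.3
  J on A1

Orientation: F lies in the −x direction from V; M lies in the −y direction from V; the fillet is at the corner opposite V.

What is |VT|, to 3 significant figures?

54.7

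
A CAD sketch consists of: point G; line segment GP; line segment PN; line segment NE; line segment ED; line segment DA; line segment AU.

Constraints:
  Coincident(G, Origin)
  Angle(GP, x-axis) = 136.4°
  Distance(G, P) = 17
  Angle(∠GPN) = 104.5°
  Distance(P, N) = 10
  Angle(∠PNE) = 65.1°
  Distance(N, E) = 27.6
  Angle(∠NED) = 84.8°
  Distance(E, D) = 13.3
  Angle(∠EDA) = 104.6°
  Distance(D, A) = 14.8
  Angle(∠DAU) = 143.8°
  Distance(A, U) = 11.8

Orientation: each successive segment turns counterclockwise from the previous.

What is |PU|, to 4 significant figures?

3.212

G is at the origin; GP runs at 136.4° with length 17.0, so P = (-12.31, 11.72). ∠GPN = 104.5° gives PN at -148.1° from the x-axis; with |PN| = 10.0, N = (-20.80, 6.439). ∠PNE = 65.1° gives NE at -33.20° from the x-axis; with |NE| = 27.6, E = (2.294, -8.674). ∠NED = 84.8° gives ED at 62.00° from the x-axis; with |ED| = 13.3, D = (8.538, 3.070). ∠EDA = 104.6° gives DA at 137.4° from the x-axis; with |DA| = 14.8, A = (-2.356, 13.09). ∠DAU = 143.8° gives AU at 173.6° from the x-axis; with |AU| = 11.8, U = (-14.08, 14.40). Then |PU| = |U − P| = 3.212.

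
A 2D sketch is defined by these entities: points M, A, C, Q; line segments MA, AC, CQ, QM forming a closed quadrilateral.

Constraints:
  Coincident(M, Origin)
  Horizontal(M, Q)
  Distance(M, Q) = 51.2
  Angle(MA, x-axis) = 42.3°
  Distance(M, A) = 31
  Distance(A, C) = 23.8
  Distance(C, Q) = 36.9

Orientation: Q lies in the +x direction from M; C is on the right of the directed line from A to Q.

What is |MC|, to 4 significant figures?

14.39

Checks: M = (0.00, 0.00) ✓; |AC| = 23.80 ✓; |CQ| = 36.90 ✓.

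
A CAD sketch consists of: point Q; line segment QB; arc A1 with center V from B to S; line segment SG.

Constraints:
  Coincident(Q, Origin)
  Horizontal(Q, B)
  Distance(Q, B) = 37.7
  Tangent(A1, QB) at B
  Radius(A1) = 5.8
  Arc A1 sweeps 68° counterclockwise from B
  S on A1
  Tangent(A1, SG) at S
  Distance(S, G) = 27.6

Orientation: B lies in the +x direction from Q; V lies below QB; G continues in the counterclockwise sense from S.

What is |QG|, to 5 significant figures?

36.564

On A1, B sits at bearing 90° from V; a 68° counterclockwise sweep puts S at bearing 158°, so S = V + 5.8·(cos 158°, sin 158°) = (32.322, -3.6273). The tangent condition forces VS to be normal to SG, so SG runs along (−sin 158°, cos 158°); with |SG| = 27.6, G = (21.983, -29.218). Then |QG| = |G − Q| = 36.564.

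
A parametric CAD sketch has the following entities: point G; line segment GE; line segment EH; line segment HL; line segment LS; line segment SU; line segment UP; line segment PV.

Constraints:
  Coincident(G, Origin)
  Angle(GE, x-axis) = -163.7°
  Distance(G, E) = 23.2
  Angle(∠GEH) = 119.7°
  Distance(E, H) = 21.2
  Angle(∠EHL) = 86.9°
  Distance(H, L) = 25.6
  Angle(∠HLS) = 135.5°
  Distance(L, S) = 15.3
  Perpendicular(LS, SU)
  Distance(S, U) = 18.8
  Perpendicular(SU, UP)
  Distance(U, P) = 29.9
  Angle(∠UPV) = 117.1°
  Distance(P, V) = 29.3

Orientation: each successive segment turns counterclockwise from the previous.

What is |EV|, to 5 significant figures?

46.950

G is at the origin; GE runs at -163.7° with length 23.2, so E = (-22.267, -6.5115). ∠GEH = 119.7° gives EH at -103.40° from the x-axis; with |EH| = 21.2, H = (-27.181, -27.134). ∠EHL = 86.9° gives HL at -10.300° from the x-axis; with |HL| = 25.6, L = (-1.9931, -31.712). ∠HLS = 135.5° gives LS at 34.200° from the x-axis; with |LS| = 15.3, S = (10.661, -23.112). The perpendicularity gives SU at right angles to LS, so SU runs at 124.20°; with |SU| = 18.8, U = (0.094084, -7.5627). SU is perpendicular to UP, so UP runs at -145.80°; with |UP| = 29.9, P = (-24.636, -24.369). ∠UPV = 117.1° gives PV at -82.900° from the x-axis; with |PV| = 29.3, V = (-21.014, -53.444). Then |EV| = |V − E| = 46.950.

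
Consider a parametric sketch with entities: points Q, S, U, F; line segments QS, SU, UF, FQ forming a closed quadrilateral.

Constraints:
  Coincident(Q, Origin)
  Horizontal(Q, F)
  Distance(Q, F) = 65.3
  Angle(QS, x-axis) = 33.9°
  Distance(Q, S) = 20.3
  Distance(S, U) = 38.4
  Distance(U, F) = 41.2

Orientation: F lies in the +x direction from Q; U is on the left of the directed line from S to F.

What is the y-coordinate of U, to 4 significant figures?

36.37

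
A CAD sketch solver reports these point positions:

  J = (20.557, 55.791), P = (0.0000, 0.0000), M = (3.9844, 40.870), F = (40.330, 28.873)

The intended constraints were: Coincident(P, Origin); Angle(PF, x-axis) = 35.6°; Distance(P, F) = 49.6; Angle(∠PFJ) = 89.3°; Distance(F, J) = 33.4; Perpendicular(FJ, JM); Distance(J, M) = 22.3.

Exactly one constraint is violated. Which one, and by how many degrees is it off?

Perpendicular(FJ, JM) — off by 5.70°.

P = (0.00, 0.00) ✓; PF at 35.60° ✓; |PF| = 49.60 ✓; ∠PFJ = 89.30° ✓; |FJ| = 33.40 ✓; ∠(FJ, JM) = 95.70° ✗; |JM| = 22.30 ✓.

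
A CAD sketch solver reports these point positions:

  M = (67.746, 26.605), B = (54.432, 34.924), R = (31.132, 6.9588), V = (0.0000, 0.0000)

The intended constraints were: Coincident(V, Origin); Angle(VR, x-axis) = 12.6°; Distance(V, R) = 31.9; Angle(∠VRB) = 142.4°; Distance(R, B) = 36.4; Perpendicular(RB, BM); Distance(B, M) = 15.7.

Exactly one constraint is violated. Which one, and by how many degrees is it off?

Perpendicular(RB, BM) — off by 7.80°.

V = (0.00, 0.00) ✓; VR at 12.60° ✓; |VR| = 31.90 ✓; ∠VRB = 142.4° ✓; |RB| = 36.40 ✓; ∠(RB, BM) = 82.20° ✗; |BM| = 15.70 ✓.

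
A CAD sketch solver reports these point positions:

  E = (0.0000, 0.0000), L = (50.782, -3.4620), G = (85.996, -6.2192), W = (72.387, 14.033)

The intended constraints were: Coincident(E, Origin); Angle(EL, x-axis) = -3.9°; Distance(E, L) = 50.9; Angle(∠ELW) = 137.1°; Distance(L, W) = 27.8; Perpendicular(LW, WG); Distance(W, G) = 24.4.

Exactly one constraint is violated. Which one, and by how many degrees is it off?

Perpendicular(LW, WG) — off by 5.10°.

E = (0.00, 0.00) ✓; EL at -3.900° ✓; |EL| = 50.90 ✓; ∠ELW = 137.1° ✓; |LW| = 27.80 ✓; ∠(LW, WG) = 95.10° ✗; |WG| = 24.40 ✓.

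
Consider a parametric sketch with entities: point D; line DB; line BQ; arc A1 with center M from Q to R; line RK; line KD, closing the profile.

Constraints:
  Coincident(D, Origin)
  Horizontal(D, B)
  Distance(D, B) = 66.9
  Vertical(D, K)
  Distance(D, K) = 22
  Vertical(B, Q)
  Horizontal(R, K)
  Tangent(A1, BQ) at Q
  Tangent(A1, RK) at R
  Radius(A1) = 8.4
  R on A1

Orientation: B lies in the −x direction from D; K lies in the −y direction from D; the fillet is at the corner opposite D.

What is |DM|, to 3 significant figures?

60.1

DK is vertical with |DK| = 22.0 and K on the −y side, so K = (0.00, -22.0). The virtual corner opposite D is at (-66.9, -22.0). Since A1 is tangent to BQ there, MQ ⟂ BQ and tangency of A1 to RK means the radius MR is perpendicular to RK, with radius 8.4, so the center M sits 8.4 in from both sides at M = (-58.5, -13.6). Then |DM| = |M − D| = 60.1.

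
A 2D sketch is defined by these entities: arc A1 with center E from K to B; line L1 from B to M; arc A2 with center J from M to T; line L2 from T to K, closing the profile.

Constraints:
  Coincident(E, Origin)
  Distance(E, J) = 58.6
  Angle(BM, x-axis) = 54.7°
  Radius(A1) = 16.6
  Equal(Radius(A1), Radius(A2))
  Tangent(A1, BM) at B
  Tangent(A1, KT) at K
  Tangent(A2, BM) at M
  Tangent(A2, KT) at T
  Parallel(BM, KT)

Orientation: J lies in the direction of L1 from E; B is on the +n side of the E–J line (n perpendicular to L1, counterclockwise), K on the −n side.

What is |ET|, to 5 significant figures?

60.906

The slot axis is L1's direction at 54.7°, so u = (cos 54.7°, sin 54.7°) = (0.57786, 0.81614) and n = (−sin 54.7°, cos 54.7°) = (-0.81614, 0.57786). E is at the origin and J lies 58.6 along u from E, so J = 58.6·u = (33.862, 47.826). Tangency of A1 to both parallel lines with radius 16.6 puts B and K at E ± 16.6·n: B = (-13.548, 9.5924), K = (13.548, -9.5924). Equal radii place M and T the same way about J: M = J + 16.6·n = (20.315, 57.418), T = J − 16.6·n = (47.410, 38.233). Then |ET| = |T − E| = 60.906.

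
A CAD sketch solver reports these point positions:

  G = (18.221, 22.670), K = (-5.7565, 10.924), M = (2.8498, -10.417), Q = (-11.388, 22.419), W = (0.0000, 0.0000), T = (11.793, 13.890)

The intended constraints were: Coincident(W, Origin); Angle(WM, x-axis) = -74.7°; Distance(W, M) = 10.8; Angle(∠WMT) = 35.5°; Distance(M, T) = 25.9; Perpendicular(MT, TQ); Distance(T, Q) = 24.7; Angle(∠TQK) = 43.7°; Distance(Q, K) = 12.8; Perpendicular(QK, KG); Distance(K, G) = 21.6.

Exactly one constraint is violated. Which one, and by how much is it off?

Distance(K, G) = 21.6 — off by 5.10.

W = (0.00, 0.00) ✓; WM at -74.70° ✓; |WM| = 10.80 ✓; ∠WMT = 35.50° ✓; |MT| = 25.90 ✓; ∠(MT, TQ) = 90.00° ✓; |TQ| = 24.70 ✓; ∠TQK = 43.70° ✓; |QK| = 12.80 ✓; ∠(QK, KG) = 90.00° ✓; |KG| = 26.70 ✗.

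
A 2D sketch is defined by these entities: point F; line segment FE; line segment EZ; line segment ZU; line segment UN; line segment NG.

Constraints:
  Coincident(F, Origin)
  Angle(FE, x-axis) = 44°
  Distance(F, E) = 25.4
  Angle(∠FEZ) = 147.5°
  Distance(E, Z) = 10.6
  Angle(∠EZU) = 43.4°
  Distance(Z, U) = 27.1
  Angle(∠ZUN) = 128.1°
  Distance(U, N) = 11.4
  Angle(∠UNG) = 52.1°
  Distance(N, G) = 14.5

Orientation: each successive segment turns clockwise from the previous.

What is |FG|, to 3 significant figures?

13.4

F is at the origin; FE runs at 44.0° with length 25.4, so E = (18.3, 17.6). ∠FEZ = 147.5° gives EZ at 11.5° from the x-axis; with |EZ| = 10.6, Z = (28.7, 19.8). ∠EZU = 43.4° gives ZU at -125° from the x-axis; with |ZU| = 27.1, U = (13.1, -2.41). ∠ZUN = 128.1° gives UN at -177° from the x-axis; with |UN| = 11.4, N = (1.69, -3.01). ∠UNG = 52.1° gives NG at 55.1° from the x-axis; with |NG| = 14.5, G = (9.99, 8.88). Then |FG| = |G − F| = 13.4.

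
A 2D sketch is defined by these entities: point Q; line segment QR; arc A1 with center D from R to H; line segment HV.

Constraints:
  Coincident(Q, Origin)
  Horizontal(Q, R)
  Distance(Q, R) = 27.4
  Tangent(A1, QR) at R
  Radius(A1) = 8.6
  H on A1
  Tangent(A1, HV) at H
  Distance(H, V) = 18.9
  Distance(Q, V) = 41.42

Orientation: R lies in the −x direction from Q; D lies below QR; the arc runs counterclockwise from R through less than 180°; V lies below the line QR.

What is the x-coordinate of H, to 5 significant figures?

-35.521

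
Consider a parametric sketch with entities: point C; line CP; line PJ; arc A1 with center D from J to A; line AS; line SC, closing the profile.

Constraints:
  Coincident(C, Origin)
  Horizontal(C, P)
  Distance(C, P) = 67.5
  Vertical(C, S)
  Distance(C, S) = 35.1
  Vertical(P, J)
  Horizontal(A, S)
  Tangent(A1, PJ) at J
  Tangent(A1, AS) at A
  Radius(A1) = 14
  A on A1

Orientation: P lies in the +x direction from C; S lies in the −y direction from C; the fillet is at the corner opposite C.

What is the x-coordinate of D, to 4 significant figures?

53.50

CS is vertical with |CS| = 35.1 and S on the −y side, so S = (0.000, -35.10). The virtual corner opposite C is at (67.50, -35.10). Since A1 is tangent to PJ there, DJ ⟂ PJ and tangency of A1 to AS means the radius DA is perpendicular to AS, with radius 14.0, so the center D sits 14.0 in from both sides at D = (53.50, -21.10). So D.x = 53.50.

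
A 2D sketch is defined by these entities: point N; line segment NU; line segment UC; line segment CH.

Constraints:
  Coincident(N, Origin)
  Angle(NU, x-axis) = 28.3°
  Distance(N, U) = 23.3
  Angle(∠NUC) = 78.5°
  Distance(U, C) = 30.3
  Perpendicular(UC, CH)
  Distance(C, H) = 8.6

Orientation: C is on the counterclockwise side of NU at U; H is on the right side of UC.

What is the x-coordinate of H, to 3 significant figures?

7.73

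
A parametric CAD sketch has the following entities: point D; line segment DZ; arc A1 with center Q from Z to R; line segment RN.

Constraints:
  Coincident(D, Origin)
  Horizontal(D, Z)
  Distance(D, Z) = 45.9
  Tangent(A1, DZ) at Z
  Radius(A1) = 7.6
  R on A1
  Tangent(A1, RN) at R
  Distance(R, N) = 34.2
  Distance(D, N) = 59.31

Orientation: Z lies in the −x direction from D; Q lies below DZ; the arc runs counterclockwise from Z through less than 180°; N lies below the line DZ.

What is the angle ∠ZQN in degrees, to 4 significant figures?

172.8°

Checks: |QZ| = 7.600 ✓; |QR| = 7.600 ✓; ∠(QR, RN) = 90.00° ✓; |RN| = 34.20 ✓; |DN| = 59.31 ✓.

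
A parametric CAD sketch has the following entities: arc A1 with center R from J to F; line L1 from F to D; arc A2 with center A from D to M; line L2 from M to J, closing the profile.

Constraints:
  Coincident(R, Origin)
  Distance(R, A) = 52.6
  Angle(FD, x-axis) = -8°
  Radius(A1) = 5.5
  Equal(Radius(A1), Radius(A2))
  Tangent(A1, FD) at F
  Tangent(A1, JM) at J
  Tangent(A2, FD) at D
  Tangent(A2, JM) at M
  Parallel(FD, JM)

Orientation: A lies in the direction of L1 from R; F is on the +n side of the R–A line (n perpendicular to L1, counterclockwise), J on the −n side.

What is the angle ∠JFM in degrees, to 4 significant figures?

78.19°

The slot axis is L1's direction at -8.0°, so u = (cos -8.0°, sin -8.0°) = (0.9903, -0.1392) and n = (−sin -8.0°, cos -8.0°) = (0.1392, 0.9903). R is at the origin and A lies 52.6 along u from R, so A = 52.6·u = (52.09, -7.321). Tangency of A1 to both parallel lines with radius 5.5 puts F and J at R ± 5.5·n: F = (0.7655, 5.446), J = (-0.7655, -5.446). Equal radii place D and M the same way about A: D = A + 5.5·n = (52.85, -1.874), M = A − 5.5·n = (51.32, -12.77). Then cos ∠JFM = FJ·FM / (|FJ||FM|), giving 78.19°.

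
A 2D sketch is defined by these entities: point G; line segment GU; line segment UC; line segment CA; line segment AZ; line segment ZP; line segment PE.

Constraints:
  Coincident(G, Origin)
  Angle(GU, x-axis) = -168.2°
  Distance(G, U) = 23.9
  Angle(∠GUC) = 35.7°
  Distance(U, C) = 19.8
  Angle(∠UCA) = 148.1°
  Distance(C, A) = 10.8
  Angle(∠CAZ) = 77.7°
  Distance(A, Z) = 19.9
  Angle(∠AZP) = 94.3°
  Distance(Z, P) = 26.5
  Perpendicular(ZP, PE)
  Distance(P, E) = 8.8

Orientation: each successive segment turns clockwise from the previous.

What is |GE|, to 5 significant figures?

25.981

∠AZP = 94.3° gives ZP at -172.40° from the x-axis; with |ZP| = 26.5, P = (-24.738, -10.757). ZP ⟂ PE, so PE runs at 97.600°; with |PE| = 8.8, E = (-25.902, -2.0341). Then |GE| = |E − G| = 25.981.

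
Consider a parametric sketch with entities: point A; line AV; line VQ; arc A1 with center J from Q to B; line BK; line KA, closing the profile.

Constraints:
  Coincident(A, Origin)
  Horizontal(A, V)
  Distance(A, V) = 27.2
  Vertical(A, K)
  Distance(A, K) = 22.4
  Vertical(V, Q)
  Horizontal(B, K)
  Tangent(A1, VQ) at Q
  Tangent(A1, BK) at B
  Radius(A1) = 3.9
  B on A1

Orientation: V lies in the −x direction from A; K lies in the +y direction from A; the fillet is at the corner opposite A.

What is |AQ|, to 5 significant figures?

32.895

The virtual corner opposite A is at (-27.200, 22.400). Tangency of A1 to VQ means the radius JQ is perpendicular to VQ and A1 meets BK tangentially, so JB is at right angles to BK, with radius 3.9, so the center J sits 3.9 in from both sides at J = (-23.300, 18.500). That places the tangent points at Q = (-27.200, 18.500) on VQ and B = (-23.300, 22.400) on BK. Then |AQ| = |Q − A| = 32.895.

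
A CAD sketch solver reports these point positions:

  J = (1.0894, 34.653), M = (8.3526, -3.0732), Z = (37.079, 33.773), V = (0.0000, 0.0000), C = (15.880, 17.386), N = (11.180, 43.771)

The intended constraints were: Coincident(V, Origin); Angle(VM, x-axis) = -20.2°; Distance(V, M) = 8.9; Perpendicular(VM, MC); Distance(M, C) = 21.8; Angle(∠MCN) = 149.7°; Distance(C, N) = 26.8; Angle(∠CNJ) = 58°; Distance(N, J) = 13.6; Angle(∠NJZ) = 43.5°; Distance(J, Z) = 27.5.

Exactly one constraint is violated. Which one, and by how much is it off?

Distance(J, Z) = 27.5 — off by 8.50.

V = (0.00, 0.00) ✓; VM at -20.20° ✓; |VM| = 8.900 ✓; ∠(VM, MC) = 90.00° ✓; |MC| = 21.80 ✓; ∠MCN = 149.7° ✓; |CN| = 26.80 ✓; ∠CNJ = 58.00° ✓; |NJ| = 13.60 ✓; ∠NJZ = 43.50° ✓; |JZ| = 36.00 ✗.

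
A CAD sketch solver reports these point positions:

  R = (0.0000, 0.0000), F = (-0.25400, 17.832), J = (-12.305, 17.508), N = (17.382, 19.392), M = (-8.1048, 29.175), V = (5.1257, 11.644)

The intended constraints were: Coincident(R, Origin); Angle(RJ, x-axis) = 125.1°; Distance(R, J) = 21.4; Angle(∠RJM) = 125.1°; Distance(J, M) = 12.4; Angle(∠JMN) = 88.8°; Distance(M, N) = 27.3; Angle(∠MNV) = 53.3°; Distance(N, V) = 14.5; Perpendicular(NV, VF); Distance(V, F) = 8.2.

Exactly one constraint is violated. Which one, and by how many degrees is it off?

Perpendicular(NV, VF) — off by 8.70°.

R = (0.00, 0.00) ✓; RJ at 125.1° ✓; |RJ| = 21.40 ✓; ∠RJM = 125.1° ✓; |JM| = 12.40 ✓; ∠JMN = 88.80° ✓; |MN| = 27.30 ✓; ∠MNV = 53.30° ✓; |NV| = 14.50 ✓; ∠(NV, VF) = 81.30° ✗; |VF| = 8.200 ✓.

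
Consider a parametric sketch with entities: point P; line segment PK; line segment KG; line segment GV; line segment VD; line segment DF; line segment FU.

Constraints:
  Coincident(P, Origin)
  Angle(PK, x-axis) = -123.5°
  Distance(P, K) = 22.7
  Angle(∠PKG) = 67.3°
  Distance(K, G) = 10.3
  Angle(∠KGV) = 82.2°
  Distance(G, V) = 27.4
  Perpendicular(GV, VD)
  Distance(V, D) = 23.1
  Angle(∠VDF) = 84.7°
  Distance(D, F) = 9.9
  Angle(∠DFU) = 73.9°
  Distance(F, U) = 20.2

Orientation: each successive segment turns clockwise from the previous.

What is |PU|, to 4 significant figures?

6.139

P is at the origin; PK runs at -123.5° with length 22.7, so K = (-12.53, -18.93). ∠PKG = 67.3° gives KG at 123.8° from the x-axis; with |KG| = 10.3, G = (-18.26, -10.37). ∠KGV = 82.2° gives GV at 26.00° from the x-axis; with |GV| = 27.4, V = (6.368, 1.641). The perpendicularity gives VD at right angles to GV, so VD runs at -64.00°; with |VD| = 23.1, D = (16.49, -19.12). ∠VDF = 84.7° gives DF at -159.3° from the x-axis; with |DF| = 9.9, F = (7.234, -22.62). ∠DFU = 73.9° gives FU at 94.60° from the x-axis; with |FU| = 20.2, U = (5.614, -2.485). Then |PU| = |U − P| = 6.139.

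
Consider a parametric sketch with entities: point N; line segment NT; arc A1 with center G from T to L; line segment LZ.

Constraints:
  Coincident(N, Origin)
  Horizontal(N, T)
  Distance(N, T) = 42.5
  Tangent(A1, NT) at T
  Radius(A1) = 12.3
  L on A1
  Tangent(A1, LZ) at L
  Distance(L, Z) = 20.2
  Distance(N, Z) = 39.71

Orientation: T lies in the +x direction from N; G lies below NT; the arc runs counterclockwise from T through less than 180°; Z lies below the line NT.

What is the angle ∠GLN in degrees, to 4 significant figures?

173.6°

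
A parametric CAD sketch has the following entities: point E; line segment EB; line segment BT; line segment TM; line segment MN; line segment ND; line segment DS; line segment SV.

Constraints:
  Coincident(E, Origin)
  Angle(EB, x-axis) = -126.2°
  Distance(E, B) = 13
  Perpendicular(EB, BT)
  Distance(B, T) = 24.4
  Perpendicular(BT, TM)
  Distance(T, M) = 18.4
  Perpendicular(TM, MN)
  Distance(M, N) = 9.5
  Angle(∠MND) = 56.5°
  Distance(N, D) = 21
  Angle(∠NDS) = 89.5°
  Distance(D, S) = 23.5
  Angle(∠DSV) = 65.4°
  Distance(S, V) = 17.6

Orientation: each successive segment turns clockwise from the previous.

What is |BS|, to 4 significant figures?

48.07

∠MND = 56.5° gives ND at -159.7° from the x-axis; with |ND| = 21.0, D = (-28.53, 5.872). ∠NDS = 89.5° gives DS at 109.8° from the x-axis; with |DS| = 23.5, S = (-36.49, 27.98). Then |BS| = |S − B| = 48.07.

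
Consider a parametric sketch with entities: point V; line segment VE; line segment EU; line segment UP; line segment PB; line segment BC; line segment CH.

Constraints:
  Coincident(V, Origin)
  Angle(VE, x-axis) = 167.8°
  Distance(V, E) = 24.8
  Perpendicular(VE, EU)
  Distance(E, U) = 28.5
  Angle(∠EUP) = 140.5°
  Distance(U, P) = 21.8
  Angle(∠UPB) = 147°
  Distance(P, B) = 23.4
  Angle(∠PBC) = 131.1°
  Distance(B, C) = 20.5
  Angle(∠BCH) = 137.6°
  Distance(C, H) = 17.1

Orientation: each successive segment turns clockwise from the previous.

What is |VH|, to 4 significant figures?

42.08

V is at the origin; VE runs at 167.8° with length 24.8, so E = (-24.24, 5.241). VE is perpendicular to EU, so EU runs at 77.80°; with |EU| = 28.5, U = (-18.22, 33.10). ∠EUP = 140.5° gives UP at 38.30° from the x-axis; with |UP| = 21.8, P = (-1.109, 46.61). ∠UPB = 147.0° gives PB at 5.300° from the x-axis; with |PB| = 23.4, B = (22.19, 48.77). ∠PBC = 131.1° gives BC at -43.60° from the x-axis; with |BC| = 20.5, C = (37.04, 34.63). ∠BCH = 137.6° gives CH at -86.00° from the x-axis; with |CH| = 17.1, H = (38.23, 17.57). Then |VH| = |H − V| = 42.08.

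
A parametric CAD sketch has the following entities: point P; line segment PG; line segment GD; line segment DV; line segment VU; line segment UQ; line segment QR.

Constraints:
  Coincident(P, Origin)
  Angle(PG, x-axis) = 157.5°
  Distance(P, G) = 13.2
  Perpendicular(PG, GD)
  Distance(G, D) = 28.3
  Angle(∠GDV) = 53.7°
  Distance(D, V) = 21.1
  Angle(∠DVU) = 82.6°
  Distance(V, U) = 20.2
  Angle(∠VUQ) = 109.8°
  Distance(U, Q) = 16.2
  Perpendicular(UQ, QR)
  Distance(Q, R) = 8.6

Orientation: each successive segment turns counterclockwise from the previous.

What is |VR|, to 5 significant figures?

25.283

P is at the origin; PG runs at 157.5° with length 13.2, so G = (-12.195, 5.0514). PG ⟂ GD, so GD runs at -112.50°; with |GD| = 28.3, D = (-23.025, -21.094). ∠GDV = 53.7° gives DV at 13.800° from the x-axis; with |DV| = 21.1, V = (-2.5342, -16.061). ∠DVU = 82.6° gives VU at 111.20° from the x-axis; with |VU| = 20.2, U = (-9.8390, 2.7716). ∠VUQ = 109.8° gives UQ at -178.60° from the x-axis; with |UQ| = 16.2, Q = (-26.034, 2.3758). UQ is perpendicular to QR, so QR runs at -88.600°; with |QR| = 8.6, R = (-25.824, -6.2216). Then |VR| = |R − V| = 25.283.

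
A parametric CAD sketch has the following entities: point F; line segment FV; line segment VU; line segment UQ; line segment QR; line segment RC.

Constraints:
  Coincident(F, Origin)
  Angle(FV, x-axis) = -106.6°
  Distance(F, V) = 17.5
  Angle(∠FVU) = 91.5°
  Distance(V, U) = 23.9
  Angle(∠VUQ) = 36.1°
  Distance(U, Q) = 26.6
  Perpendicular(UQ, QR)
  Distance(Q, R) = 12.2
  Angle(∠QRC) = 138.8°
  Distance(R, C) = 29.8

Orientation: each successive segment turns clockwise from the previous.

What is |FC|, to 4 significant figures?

41.39

The perpendicularity gives QR at right angles to UQ, so QR runs at -69.00°; with |QR| = 12.2, R = (1.131, -12.40). ∠QRC = 138.8° gives RC at -110.2° from the x-axis; with |RC| = 29.8, C = (-9.159, -40.37). Then |FC| = |C − F| = 41.39.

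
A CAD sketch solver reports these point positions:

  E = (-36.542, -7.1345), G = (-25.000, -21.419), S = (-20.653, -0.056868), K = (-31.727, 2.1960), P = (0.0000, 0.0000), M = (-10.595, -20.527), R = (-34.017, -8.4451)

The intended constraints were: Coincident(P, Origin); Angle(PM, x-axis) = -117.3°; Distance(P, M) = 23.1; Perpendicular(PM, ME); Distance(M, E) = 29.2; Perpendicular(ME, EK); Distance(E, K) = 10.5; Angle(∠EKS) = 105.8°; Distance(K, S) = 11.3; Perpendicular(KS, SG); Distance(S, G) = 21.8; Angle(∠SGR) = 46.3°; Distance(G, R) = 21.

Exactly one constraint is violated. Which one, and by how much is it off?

Distance(G, R) = 21 — off by 5.20.

P = (0.00, 0.00) ✓; PM at -117.3° ✓; |PM| = 23.10 ✓; ∠(PM, ME) = 90.00° ✓; |ME| = 29.20 ✓; ∠(ME, EK) = 90.00° ✓; |EK| = 10.50 ✓; ∠EKS = 105.8° ✓; |KS| = 11.30 ✓; ∠(KS, SG) = 90.00° ✓; |SG| = 21.80 ✓; ∠SGR = 46.30° ✓; |GR| = 15.80 ✗.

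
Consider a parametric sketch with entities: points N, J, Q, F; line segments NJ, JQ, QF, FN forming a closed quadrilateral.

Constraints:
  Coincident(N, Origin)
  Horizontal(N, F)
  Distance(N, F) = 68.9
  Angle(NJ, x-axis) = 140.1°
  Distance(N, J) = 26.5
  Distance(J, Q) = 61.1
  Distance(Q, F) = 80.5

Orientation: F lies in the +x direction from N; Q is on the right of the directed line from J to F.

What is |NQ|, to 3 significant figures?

40.8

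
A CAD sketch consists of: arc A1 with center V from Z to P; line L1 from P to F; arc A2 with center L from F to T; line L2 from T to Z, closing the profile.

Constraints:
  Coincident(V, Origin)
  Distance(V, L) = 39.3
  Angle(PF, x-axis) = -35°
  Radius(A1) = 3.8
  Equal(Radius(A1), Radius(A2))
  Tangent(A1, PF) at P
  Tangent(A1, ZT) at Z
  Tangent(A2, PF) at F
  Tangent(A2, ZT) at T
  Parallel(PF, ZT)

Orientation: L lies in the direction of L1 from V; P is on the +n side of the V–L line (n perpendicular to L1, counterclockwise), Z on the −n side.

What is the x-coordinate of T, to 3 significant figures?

30.0

Tangency of A1 to both parallel lines with radius 3.8 puts P and Z at V ± 3.8·n: P = (2.18, 3.11), Z = (-2.18, -3.11). Equal radii place F and T the same way about L: F = L + 3.8·n = (34.4, -19.4), T = L − 3.8·n = (30.0, -25.7). So T.x = 30.0.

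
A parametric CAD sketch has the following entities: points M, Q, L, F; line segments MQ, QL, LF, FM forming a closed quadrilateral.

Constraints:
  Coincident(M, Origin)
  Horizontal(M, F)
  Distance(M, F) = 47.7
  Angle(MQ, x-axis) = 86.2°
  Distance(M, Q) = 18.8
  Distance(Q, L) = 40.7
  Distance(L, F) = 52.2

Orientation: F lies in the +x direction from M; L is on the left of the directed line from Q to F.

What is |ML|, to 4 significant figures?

56.58

Checks: |QL| = 40.70 ✓; |LF| = 52.20 ✓.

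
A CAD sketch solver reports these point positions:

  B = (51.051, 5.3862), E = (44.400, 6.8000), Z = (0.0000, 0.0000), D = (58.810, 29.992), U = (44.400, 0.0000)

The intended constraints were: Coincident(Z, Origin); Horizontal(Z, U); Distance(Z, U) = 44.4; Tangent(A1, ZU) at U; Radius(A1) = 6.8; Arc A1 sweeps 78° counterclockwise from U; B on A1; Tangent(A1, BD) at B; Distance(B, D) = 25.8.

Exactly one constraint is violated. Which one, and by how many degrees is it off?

Tangent(A1, BD) at B — off by 5.50°.

Z = (0.00, 0.00) ✓; Z.y = 0.00, U.y = 0.00 ✓; |ZU| = 44.40 ✓; ∠(EU, UZ) = 90.00° ✓; |EU| = 6.800 ✓; bearing(E→B) − bearing(E→U) = 78.00° ✓; |EB| = 6.800 ✓; ∠(EB, BD) = 95.50° ✗; |BD| = 25.80 ✓.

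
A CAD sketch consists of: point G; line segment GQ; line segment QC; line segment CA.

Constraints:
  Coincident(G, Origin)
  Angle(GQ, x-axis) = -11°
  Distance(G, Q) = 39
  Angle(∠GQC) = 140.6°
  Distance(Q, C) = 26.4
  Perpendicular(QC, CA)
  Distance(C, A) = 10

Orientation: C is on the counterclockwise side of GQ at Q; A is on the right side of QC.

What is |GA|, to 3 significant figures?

66.4

∠GQC = 140.6°, so QC runs at -11.0° + (180° − 140.6°) = 28.4° from the x-axis; with |QC| = 26.4, C = Q + 26.4·(cos 28.4°, sin 28.4°) = (61.5, 5.11). The perpendicularity gives CA at right angles to QC; with |CA| = 10.0 on the right of QC, A = C + 10.0·(0.476, -0.880) = (66.3, -3.68). Then |GA| = |A − G| = 66.4.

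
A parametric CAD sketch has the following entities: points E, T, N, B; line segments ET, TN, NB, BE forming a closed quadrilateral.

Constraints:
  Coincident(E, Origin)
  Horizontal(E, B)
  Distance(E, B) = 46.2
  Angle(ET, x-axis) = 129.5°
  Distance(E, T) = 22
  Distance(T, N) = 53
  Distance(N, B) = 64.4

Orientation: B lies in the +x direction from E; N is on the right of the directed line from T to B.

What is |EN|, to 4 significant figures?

36.39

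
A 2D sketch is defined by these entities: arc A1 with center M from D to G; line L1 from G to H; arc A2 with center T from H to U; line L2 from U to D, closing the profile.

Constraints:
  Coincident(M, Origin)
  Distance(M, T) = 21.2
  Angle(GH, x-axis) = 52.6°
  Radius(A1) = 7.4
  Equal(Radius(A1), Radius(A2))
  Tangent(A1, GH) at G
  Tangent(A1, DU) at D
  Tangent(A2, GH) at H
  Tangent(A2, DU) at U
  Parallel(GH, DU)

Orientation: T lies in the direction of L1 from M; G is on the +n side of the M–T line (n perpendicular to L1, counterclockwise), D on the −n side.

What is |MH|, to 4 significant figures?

22.45

Tangency of A1 to both parallel lines with radius 7.4 puts G and D at M ± 7.4·n: G = (-5.879, 4.495), D = (5.879, -4.495). Equal radii place H and U the same way about T: H = T + 7.4·n = (6.998, 21.34), U = T − 7.4·n = (18.76, 12.35). Then |MH| = |H − M| = 22.45.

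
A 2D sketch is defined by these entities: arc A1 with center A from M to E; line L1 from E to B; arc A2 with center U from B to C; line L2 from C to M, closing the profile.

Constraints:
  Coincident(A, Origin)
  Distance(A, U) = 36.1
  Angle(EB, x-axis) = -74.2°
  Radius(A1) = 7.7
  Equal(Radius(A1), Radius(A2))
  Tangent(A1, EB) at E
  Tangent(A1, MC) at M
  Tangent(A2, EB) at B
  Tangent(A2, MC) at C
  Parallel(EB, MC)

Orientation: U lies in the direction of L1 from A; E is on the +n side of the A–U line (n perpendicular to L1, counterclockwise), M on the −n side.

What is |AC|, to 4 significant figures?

36.91

The slot axis is L1's direction at -74.2°, so u = (cos -74.2°, sin -74.2°) = (0.2723, -0.9622) and n = (−sin -74.2°, cos -74.2°) = (0.9622, 0.2723). A is at the origin and U lies 36.1 along u from A, so U = 36.1·u = (9.829, -34.74). Tangency of A1 to both parallel lines with radius 7.7 puts E and M at A ± 7.7·n: E = (7.409, 2.097), M = (-7.409, -2.097). Equal radii place B and C the same way about U: B = U + 7.7·n = (17.24, -32.64), C = U − 7.7·n = (2.420, -36.83). Then |AC| = |C − A| = 36.91.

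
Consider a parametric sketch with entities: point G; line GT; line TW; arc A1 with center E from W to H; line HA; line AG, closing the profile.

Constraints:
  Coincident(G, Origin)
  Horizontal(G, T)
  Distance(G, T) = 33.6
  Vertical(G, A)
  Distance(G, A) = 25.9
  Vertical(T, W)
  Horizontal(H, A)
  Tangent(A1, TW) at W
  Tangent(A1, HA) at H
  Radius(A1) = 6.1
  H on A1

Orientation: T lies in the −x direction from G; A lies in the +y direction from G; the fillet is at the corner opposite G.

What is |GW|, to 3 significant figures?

39.0

The virtual corner opposite G is at (-33.6, 25.9). The tangent condition forces EW to be normal to TW and A1 meets HA tangentially, so EH is at right angles to HA, with radius 6.1, so the center E sits 6.1 in from both sides at E = (-27.5, 19.8). That places the tangent points at W = (-33.6, 19.8) on TW and H = (-27.5, 25.9) on HA. Then |GW| = |W − G| = 39.0.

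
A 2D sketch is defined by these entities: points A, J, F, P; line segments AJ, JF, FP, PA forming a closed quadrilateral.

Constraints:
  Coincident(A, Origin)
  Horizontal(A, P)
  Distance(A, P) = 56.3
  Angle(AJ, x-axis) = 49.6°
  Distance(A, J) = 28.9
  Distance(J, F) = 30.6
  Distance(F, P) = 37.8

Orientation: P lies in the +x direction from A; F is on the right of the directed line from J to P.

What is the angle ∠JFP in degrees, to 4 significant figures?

78.29°

A is at the origin; AP is horizontal with |AP| = 56.3 and P in +x, so P = (56.3, 0). AJ runs at 49.6° with |AJ| = 28.9, so J = (18.73, 22.01). F is determined by |JF| = 30.6 and |FP| = 37.8 together: it lies at the intersection of circle(J, 30.6) and circle(P, 37.8). With |JP| = 43.54, the foot of the radical line on JP is 16.12 from J and the perpendicular offset is √(30.6² − 16.12²) = 26.01. Taking the right-of-JP solution: F = (19.49, -8.582).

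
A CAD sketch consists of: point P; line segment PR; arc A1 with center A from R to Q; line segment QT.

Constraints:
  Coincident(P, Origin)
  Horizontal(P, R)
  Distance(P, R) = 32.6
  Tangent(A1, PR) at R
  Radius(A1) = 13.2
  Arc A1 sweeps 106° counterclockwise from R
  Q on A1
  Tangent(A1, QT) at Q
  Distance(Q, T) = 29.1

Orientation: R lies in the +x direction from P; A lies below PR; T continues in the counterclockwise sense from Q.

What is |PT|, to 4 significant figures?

52.80

P is at the origin; PR is horizontal with |PR| = 32.6 and R on the +x side, so R = (32.60, 0.000). Since A1 is tangent to PR there, AR ⟂ PR, so A = R + (0, -13.2) = (32.60, -13.20). On A1, R sits at bearing 90° from A; a 106° counterclockwise sweep puts Q at bearing 196°, so Q = A + 13.2·(cos 196°, sin 196°) = (19.91, -16.84). Since A1 is tangent to QT there, AQ ⟂ QT, so QT runs along (−sin 196°, cos 196°); with |QT| = 29.1, T = (27.93, -44.81). Then |PT| = |T − P| = 52.80.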